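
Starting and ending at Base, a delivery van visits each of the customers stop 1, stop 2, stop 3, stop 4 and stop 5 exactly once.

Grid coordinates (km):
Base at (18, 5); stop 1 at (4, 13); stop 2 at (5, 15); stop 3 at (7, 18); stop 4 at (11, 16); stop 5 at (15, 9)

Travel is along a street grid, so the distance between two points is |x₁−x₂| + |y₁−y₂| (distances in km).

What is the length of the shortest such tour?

Shortest round trip = 54 km.

With 5 stops there are 5!/2 = 60 distinct round trips (a route and its reverse cost the same).
Base→stop 1→stop 2→stop 3→stop 4→stop 5→Base: 22+3+5+6+11+7 = 54
Base→stop 1→stop 2→stop 3→stop 5→stop 4→Base: 22+3+5+17+11+18 = 76
Base→stop 1→stop 2→stop 4→stop 3→stop 5→Base: 22+3+7+6+17+7 = 62
Base→stop 1→stop 2→stop 4→stop 5→stop 3→Base: 22+3+7+11+17+24 = 84
Base→stop 1→stop 2→stop 5→stop 3→stop 4→Base: 22+3+16+17+6+18 = 82
Base→stop 1→stop 2→stop 5→stop 4→stop 3→Base: 22+3+16+11+6+24 = 82
Base→stop 1→stop 3→stop 2→stop 4→stop 5→Base: 22+8+5+7+11+7 = 60
Base→stop 1→stop 3→stop 2→stop 5→stop 4→Base: 22+8+5+16+11+18 = 80
Base→stop 1→stop 3→stop 4→stop 2→stop 5→Base: 22+8+6+7+16+7 = 66
Base→stop 1→stop 3→stop 4→stop 5→stop 2→Base: 22+8+6+11+16+23 = 86
Base→stop 1→stop 3→stop 5→stop 2→stop 4→Base: 22+8+17+16+7+18 = 88
Base→stop 1→stop 3→stop 5→stop 4→stop 2→Base: 22+8+17+11+7+23 = 88
Base→stop 1→stop 4→stop 2→stop 3→stop 5→Base: 22+10+7+5+17+7 = 68
Base→stop 1→stop 4→stop 2→stop 5→stop 3→Base: 22+10+7+16+17+24 = 96
… (46 more)
The minimum is 54.
One optimal route: Base → stop 1 → stop 2 → stop 3 → stop 4 → stop 5 → Base (or its reverse).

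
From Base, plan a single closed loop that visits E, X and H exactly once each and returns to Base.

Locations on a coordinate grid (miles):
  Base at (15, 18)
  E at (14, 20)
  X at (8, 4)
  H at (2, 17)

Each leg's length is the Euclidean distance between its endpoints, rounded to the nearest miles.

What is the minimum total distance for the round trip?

Shortest round trip = 44 miles.

With 3 stops there are 3!/2 = 3 distinct round trips (a route and its reverse cost the same).
Base-E-X-H-Base: 2+17+14+13 = 46
Base-E-H-X-Base: 2+12+14+16 = 44
Base-X-E-H-Base: 16+17+12+13 = 58
The minimum is 44.
One optimal route: Base → E → H → X → Base (or its reverse).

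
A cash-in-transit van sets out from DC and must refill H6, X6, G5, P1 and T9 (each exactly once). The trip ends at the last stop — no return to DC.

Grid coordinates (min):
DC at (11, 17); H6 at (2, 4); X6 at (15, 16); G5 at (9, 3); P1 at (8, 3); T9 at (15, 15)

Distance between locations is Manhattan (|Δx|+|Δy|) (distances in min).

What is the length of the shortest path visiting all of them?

32 min — the minimum one-way total.

There are 5! = 120 possible orderings.
DC - H6 - X6 - G5 - P1 - T9: 22+25+19+1+19 = 86
DC - H6 - X6 - G5 - T9 - P1: 22+25+19+18+19 = 103
DC - H6 - X6 - P1 - G5 - T9: 22+25+20+1+18 = 86
DC - H6 - X6 - P1 - T9 - G5: 22+25+20+19+18 = 104
DC - H6 - X6 - T9 - G5 - P1: 22+25+1+18+1 = 67
DC - H6 - X6 - T9 - P1 - G5: 22+25+1+19+1 = 68
DC - H6 - G5 - X6 - P1 - T9: 22+8+19+20+19 = 88
DC - H6 - G5 - X6 - T9 - P1: 22+8+19+1+19 = 69
DC - H6 - G5 - P1 - X6 - T9: 22+8+1+20+1 = 52
DC - H6 - G5 - P1 - T9 - X6: 22+8+1+19+1 = 51
DC - H6 - G5 - T9 - X6 - P1: 22+8+18+1+20 = 69
DC - H6 - G5 - T9 - P1 - X6: 22+8+18+19+20 = 87
DC - H6 - P1 - X6 - G5 - T9: 22+7+20+19+18 = 86
DC - H6 - P1 - X6 - T9 - G5: 22+7+20+1+18 = 68
… (106 more)
DC - X6 - T9 - G5 - P1 - H6: 5+1+18+1+7 = 32  ← best
The minimum is 32.
One shortest path: DC → X6 → T9 → G5 → P1 → H6.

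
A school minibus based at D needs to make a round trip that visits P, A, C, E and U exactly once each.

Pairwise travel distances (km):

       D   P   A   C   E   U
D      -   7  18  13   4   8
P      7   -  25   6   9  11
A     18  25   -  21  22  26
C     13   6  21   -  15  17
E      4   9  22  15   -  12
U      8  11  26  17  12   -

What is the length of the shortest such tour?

With 5 stops there are 5!/2 = 60 distinct round trips (a route and its reverse cost the same).
D → P → A → C → E → U → D: 7+25+21+15+12+8 = 88
D → P → A → C → U → E → D: 7+25+21+17+12+4 = 86
D → P → A → E → C → U → D: 7+25+22+15+17+8 = 94
D → P → A → E → U → C → D: 7+25+22+12+17+13 = 96
D → P → A → U → C → E → D: 7+25+26+17+15+4 = 94
D → P → A → U → E → C → D: 7+25+26+12+15+13 = 98
D → P → C → A → E → U → D: 7+6+21+22+12+8 = 76
D → P → C → A → U → E → D: 7+6+21+26+12+4 = 76
D → P → C → E → A → U → D: 7+6+15+22+26+8 = 84
D → P → C → E → U → A → D: 7+6+15+12+26+18 = 84
D → P → C → U → A → E → D: 7+6+17+26+22+4 = 82
D → P → C → U → E → A → D: 7+6+17+12+22+18 = 82
D → P → E → A → C → U → D: 7+9+22+21+17+8 = 84
D → P → E → A → U → C → D: 7+9+22+26+17+13 = 94
… (46 more)
D → A → C → P → U → E → D: 18+21+6+11+12+4 = 72  ← best
The minimum is 72.
One optimal route: D → A → C → P → U → E → D (or its reverse).

Minimum total distance: 72 km.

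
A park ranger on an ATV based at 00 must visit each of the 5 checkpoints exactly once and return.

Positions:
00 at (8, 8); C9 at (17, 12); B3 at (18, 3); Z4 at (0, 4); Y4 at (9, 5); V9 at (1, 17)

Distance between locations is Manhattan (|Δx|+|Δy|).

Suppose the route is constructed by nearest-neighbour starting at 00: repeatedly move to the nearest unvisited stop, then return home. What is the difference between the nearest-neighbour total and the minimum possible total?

Excess over optimum: 2.

From 00: Y4=4, Z4=12, C9=13, B3=15, V9=16 → choose Y4 (4).
From Y4: Z4=10, B3=11, C9=15, V9=20 → choose Z4 (10).
From Z4: V9=14, B3=19, C9=25 → choose V9 (14).
From V9: C9=21, B3=31 → choose C9 (21).
From C9: B3=10 → choose B3 (10).
NN route 00 → Y4 → Z4 → V9 → C9 → B3 → 00 costs 74.
Optimal: 00 → Z4 → V9 → C9 → B3 → Y4 → 00 costs 72 (by enumerating all 60 distinct tours).
Excess = 74 − 72 = 2.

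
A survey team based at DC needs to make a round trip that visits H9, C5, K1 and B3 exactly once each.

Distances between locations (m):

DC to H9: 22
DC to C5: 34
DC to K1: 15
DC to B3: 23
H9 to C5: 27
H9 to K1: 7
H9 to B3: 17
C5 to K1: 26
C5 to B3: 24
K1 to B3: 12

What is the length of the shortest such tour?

DC-H9-C5-K1-B3-DC: 22+27+26+12+23 = 110
DC-H9-C5-B3-K1-DC: 22+27+24+12+15 = 100
DC-H9-K1-C5-B3-DC: 22+7+26+24+23 = 102
DC-H9-K1-B3-C5-DC: 22+7+12+24+34 = 99
DC-H9-B3-C5-K1-DC: 22+17+24+26+15 = 104
DC-H9-B3-K1-C5-DC: 22+17+12+26+34 = 111
DC-C5-H9-K1-B3-DC: 34+27+7+12+23 = 103
DC-C5-H9-B3-K1-DC: 34+27+17+12+15 = 105
DC-C5-K1-H9-B3-DC: 34+26+7+17+23 = 107
DC-C5-B3-H9-K1-DC: 34+24+17+7+15 = 97
DC-K1-H9-C5-B3-DC: 15+7+27+24+23 = 96
DC-K1-C5-H9-B3-DC: 15+26+27+17+23 = 108
The minimum is 96.
One optimal route: DC → K1 → H9 → C5 → B3 → DC (or its reverse).

Minimum total distance: 96 m.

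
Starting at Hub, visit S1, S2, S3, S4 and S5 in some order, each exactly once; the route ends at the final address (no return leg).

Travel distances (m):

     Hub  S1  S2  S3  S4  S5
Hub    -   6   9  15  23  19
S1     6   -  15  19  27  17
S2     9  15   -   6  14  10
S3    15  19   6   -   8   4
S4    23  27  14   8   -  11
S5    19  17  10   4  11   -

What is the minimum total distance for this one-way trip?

There are 5! = 120 possible orderings.
Hub - S1 - S2 - S3 - S4 - S5: 6+15+6+8+11 = 46
Hub - S1 - S2 - S3 - S5 - S4: 6+15+6+4+11 = 42
Hub - S1 - S2 - S4 - S3 - S5: 6+15+14+8+4 = 47
Hub - S1 - S2 - S4 - S5 - S3: 6+15+14+11+4 = 50
Hub - S1 - S2 - S5 - S3 - S4: 6+15+10+4+8 = 43
Hub - S1 - S2 - S5 - S4 - S3: 6+15+10+11+8 = 50
Hub - S1 - S3 - S2 - S4 - S5: 6+19+6+14+11 = 56
Hub - S1 - S3 - S2 - S5 - S4: 6+19+6+10+11 = 52
Hub - S1 - S3 - S4 - S2 - S5: 6+19+8+14+10 = 57
Hub - S1 - S3 - S4 - S5 - S2: 6+19+8+11+10 = 54
Hub - S1 - S3 - S5 - S2 - S4: 6+19+4+10+14 = 53
Hub - S1 - S3 - S5 - S4 - S2: 6+19+4+11+14 = 54
Hub - S1 - S4 - S2 - S3 - S5: 6+27+14+6+4 = 57
Hub - S1 - S4 - S2 - S5 - S3: 6+27+14+10+4 = 61
… (106 more)
The minimum is 42.
One shortest path: Hub → S1 → S2 → S3 → S5 → S4.

Minimum one-way distance = 42 m.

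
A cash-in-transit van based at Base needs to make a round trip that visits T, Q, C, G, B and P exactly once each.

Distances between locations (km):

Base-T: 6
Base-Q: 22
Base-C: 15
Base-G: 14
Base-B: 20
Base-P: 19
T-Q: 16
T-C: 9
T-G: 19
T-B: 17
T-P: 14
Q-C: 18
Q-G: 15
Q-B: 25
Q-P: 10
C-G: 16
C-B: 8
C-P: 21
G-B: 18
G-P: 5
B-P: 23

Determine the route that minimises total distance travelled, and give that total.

Base→T→Q→C→G→B→P→Base: 6+16+18+16+18+23+19 = 116
Base→T→Q→C→G→P→B→Base: 6+16+18+16+5+23+20 = 104
Base→T→Q→C→B→G→P→Base: 6+16+18+8+18+5+19 = 90
Base→T→Q→C→B→P→G→Base: 6+16+18+8+23+5+14 = 90
Base→T→Q→C→P→G→B→Base: 6+16+18+21+5+18+20 = 104
Base→T→Q→C→P→B→G→Base: 6+16+18+21+23+18+14 = 116
Base→T→Q→G→C→B→P→Base: 6+16+15+16+8+23+19 = 103
Base→T→Q→G→C→P→B→Base: 6+16+15+16+21+23+20 = 117
… (352 more)
Base→T→C→B→Q→P→G→Base: 6+9+8+25+10+5+14 = 77  ← best
The minimum is 77.
One optimal route: Base → T → C → B → Q → P → G → Base (or its reverse).

Minimum total distance: 77 km.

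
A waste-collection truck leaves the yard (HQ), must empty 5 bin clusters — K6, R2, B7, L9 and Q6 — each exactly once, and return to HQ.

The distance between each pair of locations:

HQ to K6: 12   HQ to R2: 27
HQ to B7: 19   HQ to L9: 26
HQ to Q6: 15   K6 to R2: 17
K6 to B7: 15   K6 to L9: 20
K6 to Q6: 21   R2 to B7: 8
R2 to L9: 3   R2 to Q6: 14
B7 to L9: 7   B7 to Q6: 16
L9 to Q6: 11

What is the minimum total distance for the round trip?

64 — the shortest possible round trip.

HQ - K6 - R2 - B7 - L9 - Q6 - HQ: 12+17+8+7+11+15 = 70
HQ - K6 - R2 - B7 - Q6 - L9 - HQ: 12+17+8+16+11+26 = 90
HQ - K6 - R2 - L9 - B7 - Q6 - HQ: 12+17+3+7+16+15 = 70
HQ - K6 - R2 - L9 - Q6 - B7 - HQ: 12+17+3+11+16+19 = 78
HQ - K6 - R2 - Q6 - B7 - L9 - HQ: 12+17+14+16+7+26 = 92
HQ - K6 - R2 - Q6 - L9 - B7 - HQ: 12+17+14+11+7+19 = 80
HQ - K6 - B7 - R2 - L9 - Q6 - HQ: 12+15+8+3+11+15 = 64
HQ - K6 - B7 - R2 - Q6 - L9 - HQ: 12+15+8+14+11+26 = 86
HQ - K6 - B7 - L9 - R2 - Q6 - HQ: 12+15+7+3+14+15 = 66
HQ - K6 - B7 - L9 - Q6 - R2 - HQ: 12+15+7+11+14+27 = 86
HQ - K6 - B7 - Q6 - R2 - L9 - HQ: 12+15+16+14+3+26 = 86
HQ - K6 - B7 - Q6 - L9 - R2 - HQ: 12+15+16+11+3+27 = 84
HQ - K6 - L9 - R2 - B7 - Q6 - HQ: 12+20+3+8+16+15 = 74
HQ - K6 - L9 - R2 - Q6 - B7 - HQ: 12+20+3+14+16+19 = 84
… (46 more)
The minimum is 64.
One optimal route: HQ → K6 → B7 → R2 → L9 → Q6 → HQ (or its reverse).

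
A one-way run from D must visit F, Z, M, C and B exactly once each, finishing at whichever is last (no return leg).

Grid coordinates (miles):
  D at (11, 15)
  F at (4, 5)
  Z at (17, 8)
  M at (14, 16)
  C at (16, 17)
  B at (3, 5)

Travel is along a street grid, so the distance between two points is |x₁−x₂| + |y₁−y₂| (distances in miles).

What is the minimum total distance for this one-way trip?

There are 5! = 120 possible orderings.
D → F → Z → M → C → B: 17+16+11+3+25 = 72
D → F → Z → M → B → C: 17+16+11+22+25 = 91
D → F → Z → C → M → B: 17+16+10+3+22 = 68
D → F → Z → C → B → M: 17+16+10+25+22 = 90
D → F → Z → B → M → C: 17+16+17+22+3 = 75
D → F → Z → B → C → M: 17+16+17+25+3 = 78
D → F → M → Z → C → B: 17+21+11+10+25 = 84
D → F → M → Z → B → C: 17+21+11+17+25 = 91
D → F → M → C → Z → B: 17+21+3+10+17 = 68
D → F → M → C → B → Z: 17+21+3+25+17 = 83
D → F → M → B → Z → C: 17+21+22+17+10 = 87
D → F → M → B → C → Z: 17+21+22+25+10 = 95
D → F → C → Z → M → B: 17+24+10+11+22 = 84
D → F → C → Z → B → M: 17+24+10+17+22 = 90
… (106 more)
D → M → C → Z → F → B: 4+3+10+16+1 = 34  ← best
The minimum is 34.
One shortest path: D → M → C → Z → F → B.

34 miles — the minimum one-way total.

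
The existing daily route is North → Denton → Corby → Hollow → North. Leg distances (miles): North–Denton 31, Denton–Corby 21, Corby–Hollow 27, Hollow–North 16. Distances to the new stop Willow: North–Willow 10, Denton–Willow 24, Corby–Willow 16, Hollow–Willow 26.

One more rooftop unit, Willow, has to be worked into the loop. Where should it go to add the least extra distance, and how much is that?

Insertion cost between consecutive stops i–j is d(i,Willow) + d(Willow,j) − d(i,j):
  between North and Denton: 10 + 24 − 31 = 3
  between Denton and Corby: 24 + 16 − 21 = 19
  between Corby and Hollow: 16 + 26 − 27 = 15
  between Hollow and North: 26 + 10 − 16 = 20
Cheapest insertion is between North and Denton, adding 3.
New total = 95 + 3 = 98.

+3 miles — insert Willow between North and Denton.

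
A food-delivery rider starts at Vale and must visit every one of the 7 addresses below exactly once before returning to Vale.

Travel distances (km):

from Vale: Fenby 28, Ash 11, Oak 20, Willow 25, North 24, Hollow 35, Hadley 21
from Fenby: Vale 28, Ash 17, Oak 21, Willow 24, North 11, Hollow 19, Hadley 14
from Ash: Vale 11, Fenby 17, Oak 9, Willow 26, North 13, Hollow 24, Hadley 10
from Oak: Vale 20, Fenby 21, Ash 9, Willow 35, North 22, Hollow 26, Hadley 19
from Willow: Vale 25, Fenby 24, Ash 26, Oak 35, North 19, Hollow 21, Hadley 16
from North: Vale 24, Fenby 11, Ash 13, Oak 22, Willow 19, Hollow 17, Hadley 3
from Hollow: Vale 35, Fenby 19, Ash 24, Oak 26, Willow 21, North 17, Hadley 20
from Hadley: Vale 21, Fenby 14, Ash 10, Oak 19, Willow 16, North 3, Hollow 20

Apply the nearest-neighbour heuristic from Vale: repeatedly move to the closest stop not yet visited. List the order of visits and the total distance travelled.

Vale → [Ash:11 / Oak:20 / Hadley:21 / North:24 / Willow:25 / Fenby:28 / Hollow:35] → Ash (11)
Ash → [Oak:9 / Hadley:10 / North:13 / Fenby:17 / Hollow:24 / Willow:26] → Oak (9)
Oak → [Hadley:19 / Fenby:21 / North:22 / Hollow:26 / Willow:35] → Hadley (19)
Hadley → [North:3 / Fenby:14 / Willow:16 / Hollow:20] → North (3)
North → [Fenby:11 / Hollow:17 / Willow:19] → Fenby (11)
Fenby → [Hollow:19 / Willow:24] → Hollow (19)
Hollow → [Willow:21] → Willow (21)
Return Willow→Vale: 25.
Total = 11 + 9 + 19 + 3 + 11 + 19 + 21 + 25 = 118.

Total distance 118 km via the nearest-neighbour route Vale → Ash → Oak → Hadley → North → Fenby → Hollow → Willow → Vale.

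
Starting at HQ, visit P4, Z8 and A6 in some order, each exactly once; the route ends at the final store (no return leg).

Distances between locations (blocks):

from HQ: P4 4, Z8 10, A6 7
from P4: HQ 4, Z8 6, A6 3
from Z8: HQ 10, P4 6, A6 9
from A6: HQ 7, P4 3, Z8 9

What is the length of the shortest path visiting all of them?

Minimum one-way distance = 16 blocks.

There are 3! = 6 possible orderings.
HQ - P4 - Z8 - A6: 4+6+9 = 19
HQ - P4 - A6 - Z8: 4+3+9 = 16
HQ - Z8 - P4 - A6: 10+6+3 = 19
HQ - Z8 - A6 - P4: 10+9+3 = 22
HQ - A6 - P4 - Z8: 7+3+6 = 16
HQ - A6 - Z8 - P4: 7+9+6 = 22
The minimum is 16.
One shortest path: HQ → P4 → A6 → Z8.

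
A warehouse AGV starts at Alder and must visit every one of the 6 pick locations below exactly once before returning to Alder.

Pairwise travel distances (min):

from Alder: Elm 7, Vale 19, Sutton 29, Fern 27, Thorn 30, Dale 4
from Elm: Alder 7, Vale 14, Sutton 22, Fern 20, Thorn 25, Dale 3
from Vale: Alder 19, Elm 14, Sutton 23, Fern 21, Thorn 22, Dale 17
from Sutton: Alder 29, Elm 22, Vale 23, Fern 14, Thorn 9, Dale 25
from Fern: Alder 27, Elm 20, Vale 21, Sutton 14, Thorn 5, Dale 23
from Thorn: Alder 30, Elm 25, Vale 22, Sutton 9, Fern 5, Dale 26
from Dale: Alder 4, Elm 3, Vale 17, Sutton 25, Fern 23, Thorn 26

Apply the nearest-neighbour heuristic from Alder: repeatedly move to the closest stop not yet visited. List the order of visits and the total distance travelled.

Nearest-neighbour total = 85 min; route Alder → Dale → Elm → Vale → Fern → Thorn → Sutton → Alder.

At Alder the remaining stops are Dale 4, Elm 7, Vale 19, Fern 27, Sutton 29, Thorn 30; go to Dale.
At Dale the remaining stops are Elm 3, Vale 17, Fern 23, Sutton 25, Thorn 26; go to Elm.
At Elm the remaining stops are Vale 14, Fern 20, Sutton 22, Thorn 25; go to Vale.
At Vale the remaining stops are Fern 21, Thorn 22, Sutton 23; go to Fern.
At Fern the remaining stops are Thorn 5, Sutton 14; go to Thorn.
At Thorn the remaining stops are Sutton 9; go to Sutton.
Return Sutton→Alder: 29.
Total = 4 + 3 + 14 + 21 + 5 + 9 + 29 = 85.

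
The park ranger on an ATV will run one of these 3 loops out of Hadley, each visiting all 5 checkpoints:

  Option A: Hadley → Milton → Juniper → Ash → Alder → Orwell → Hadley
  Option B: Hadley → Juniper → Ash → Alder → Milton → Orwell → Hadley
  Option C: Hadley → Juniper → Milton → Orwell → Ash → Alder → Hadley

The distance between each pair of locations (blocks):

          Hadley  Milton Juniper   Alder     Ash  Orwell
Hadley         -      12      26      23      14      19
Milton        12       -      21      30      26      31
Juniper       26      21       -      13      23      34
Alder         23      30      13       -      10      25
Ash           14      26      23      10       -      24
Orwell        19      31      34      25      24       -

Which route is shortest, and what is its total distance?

Option A: 12 + 21 + 23 + 10 + 25 + 19 = 110
Option B: 26 + 23 + 10 + 30 + 31 + 19 = 139
Option C: 26 + 21 + 31 + 24 + 10 + 23 = 135

110 blocks — Option A is the shortest.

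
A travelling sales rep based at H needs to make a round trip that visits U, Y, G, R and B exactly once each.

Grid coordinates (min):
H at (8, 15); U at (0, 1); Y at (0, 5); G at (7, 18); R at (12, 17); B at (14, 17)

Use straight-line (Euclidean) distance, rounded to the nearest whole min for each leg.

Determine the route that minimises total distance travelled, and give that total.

There are 60 distinct closed tours to check (reversals are equivalent).
H-U-Y-G-R-B-H: 16+4+15+5+2+6 = 48
H-U-Y-G-B-R-H: 16+4+15+7+2+4 = 48
H-U-Y-R-G-B-H: 16+4+17+5+7+6 = 55
H-U-Y-R-B-G-H: 16+4+17+2+7+3 = 49
H-U-Y-B-G-R-H: 16+4+18+7+5+4 = 54
H-U-Y-B-R-G-H: 16+4+18+2+5+3 = 48
H-U-G-Y-R-B-H: 16+18+15+17+2+6 = 74
H-U-G-Y-B-R-H: 16+18+15+18+2+4 = 73
H-U-G-R-Y-B-H: 16+18+5+17+18+6 = 80
H-U-G-R-B-Y-H: 16+18+5+2+18+13 = 72
H-U-G-B-Y-R-H: 16+18+7+18+17+4 = 80
H-U-G-B-R-Y-H: 16+18+7+2+17+13 = 73
H-U-R-Y-G-B-H: 16+20+17+15+7+6 = 81
H-U-R-Y-B-G-H: 16+20+17+18+7+3 = 81
… (46 more)
The minimum is 48.
One optimal route: H → U → Y → G → R → B → H (or its reverse).

Shortest round trip = 48 min.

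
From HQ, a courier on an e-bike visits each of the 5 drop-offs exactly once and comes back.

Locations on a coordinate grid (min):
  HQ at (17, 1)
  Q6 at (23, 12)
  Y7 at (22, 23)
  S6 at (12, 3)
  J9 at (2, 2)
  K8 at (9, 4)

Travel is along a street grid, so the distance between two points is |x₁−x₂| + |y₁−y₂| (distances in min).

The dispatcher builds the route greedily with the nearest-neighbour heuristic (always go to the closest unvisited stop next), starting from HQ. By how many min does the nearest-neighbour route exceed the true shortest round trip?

Excess over optimum: 2 min.

From HQ: S6=7, K8=11, J9=16, Q6=17, Y7=27 → choose S6 (7).
From S6: K8=4, J9=11, Q6=20, Y7=30 → choose K8 (4).
From K8: J9=9, Q6=22, Y7=32 → choose J9 (9).
From J9: Q6=31, Y7=41 → choose Q6 (31).
From Q6: Y7=12 → choose Y7 (12).
NN route HQ → S6 → K8 → J9 → Q6 → Y7 → HQ costs 90.
Optimal: HQ → Q6 → Y7 → S6 → K8 → J9 → HQ costs 88 (by enumerating all 60 distinct tours).
Excess = 90 − 88 = 2.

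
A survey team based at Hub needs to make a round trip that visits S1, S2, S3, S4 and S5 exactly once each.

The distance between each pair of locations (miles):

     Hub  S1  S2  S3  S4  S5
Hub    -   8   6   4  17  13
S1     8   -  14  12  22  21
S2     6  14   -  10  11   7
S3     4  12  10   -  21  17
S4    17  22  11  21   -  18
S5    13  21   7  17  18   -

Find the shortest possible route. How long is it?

Minimum total distance: 69 miles.

With 5 stops there are 5!/2 = 60 distinct round trips (a route and its reverse cost the same).
Hub→S1→S2→S3→S4→S5→Hub: 8+14+10+21+18+13 = 84
Hub→S1→S2→S3→S5→S4→Hub: 8+14+10+17+18+17 = 84
Hub→S1→S2→S4→S3→S5→Hub: 8+14+11+21+17+13 = 84
Hub→S1→S2→S4→S5→S3→Hub: 8+14+11+18+17+4 = 72
Hub→S1→S2→S5→S3→S4→Hub: 8+14+7+17+21+17 = 84
Hub→S1→S2→S5→S4→S3→Hub: 8+14+7+18+21+4 = 72
Hub→S1→S3→S2→S4→S5→Hub: 8+12+10+11+18+13 = 72
Hub→S1→S3→S2→S5→S4→Hub: 8+12+10+7+18+17 = 72
Hub→S1→S3→S4→S2→S5→Hub: 8+12+21+11+7+13 = 72
Hub→S1→S3→S4→S5→S2→Hub: 8+12+21+18+7+6 = 72
Hub→S1→S3→S5→S2→S4→Hub: 8+12+17+7+11+17 = 72
Hub→S1→S3→S5→S4→S2→Hub: 8+12+17+18+11+6 = 72
Hub→S1→S4→S2→S3→S5→Hub: 8+22+11+10+17+13 = 81
Hub→S1→S4→S2→S5→S3→Hub: 8+22+11+7+17+4 = 69
… (46 more)
The minimum is 69.
One optimal route: Hub → S1 → S4 → S2 → S5 → S3 → Hub (or its reverse).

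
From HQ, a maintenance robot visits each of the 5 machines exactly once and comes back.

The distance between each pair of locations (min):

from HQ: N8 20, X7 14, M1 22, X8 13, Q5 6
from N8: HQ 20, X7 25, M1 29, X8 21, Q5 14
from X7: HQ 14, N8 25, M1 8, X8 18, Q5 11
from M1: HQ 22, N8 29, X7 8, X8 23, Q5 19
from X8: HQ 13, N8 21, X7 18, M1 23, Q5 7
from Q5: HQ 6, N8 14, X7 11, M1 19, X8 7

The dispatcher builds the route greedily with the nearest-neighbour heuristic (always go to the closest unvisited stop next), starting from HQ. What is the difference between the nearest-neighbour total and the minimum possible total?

HQ: Q5=6, X8=13, X7=14, N8=20, M1=22 ⇒ Q5
Q5: X8=7, X7=11, N8=14, M1=19 ⇒ X8
X8: X7=18, N8=21, M1=23 ⇒ X7
X7: M1=8, N8=25 ⇒ M1
M1: N8=29 ⇒ N8
NN route HQ → Q5 → X8 → X7 → M1 → N8 → HQ costs 88.
Optimal: HQ → X7 → M1 → N8 → X8 → Q5 → HQ costs 85 (by enumerating all 60 distinct tours).
Excess = 88 − 85 = 3.

3 min longer than the optimal tour.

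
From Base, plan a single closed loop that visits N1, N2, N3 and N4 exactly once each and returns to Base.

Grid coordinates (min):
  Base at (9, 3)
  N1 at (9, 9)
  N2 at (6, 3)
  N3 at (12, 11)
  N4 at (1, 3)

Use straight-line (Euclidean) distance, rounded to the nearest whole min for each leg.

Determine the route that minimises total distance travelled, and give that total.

31 min — the shortest possible round trip.

With 4 stops there are 4!/2 = 12 distinct round trips (a route and its reverse cost the same).
Base-N1-N2-N3-N4-Base: 6+7+10+14+8 = 45
Base-N1-N2-N4-N3-Base: 6+7+5+14+9 = 41
Base-N1-N3-N2-N4-Base: 6+4+10+5+8 = 33
Base-N1-N3-N4-N2-Base: 6+4+14+5+3 = 32
Base-N1-N4-N2-N3-Base: 6+10+5+10+9 = 40
Base-N1-N4-N3-N2-Base: 6+10+14+10+3 = 43
Base-N2-N1-N3-N4-Base: 3+7+4+14+8 = 36
Base-N2-N1-N4-N3-Base: 3+7+10+14+9 = 43
Base-N2-N3-N1-N4-Base: 3+10+4+10+8 = 35
Base-N2-N4-N1-N3-Base: 3+5+10+4+9 = 31
Base-N3-N1-N2-N4-Base: 9+4+7+5+8 = 33
Base-N3-N2-N1-N4-Base: 9+10+7+10+8 = 44
The minimum is 31.
One optimal route: Base → N2 → N4 → N1 → N3 → Base (or its reverse).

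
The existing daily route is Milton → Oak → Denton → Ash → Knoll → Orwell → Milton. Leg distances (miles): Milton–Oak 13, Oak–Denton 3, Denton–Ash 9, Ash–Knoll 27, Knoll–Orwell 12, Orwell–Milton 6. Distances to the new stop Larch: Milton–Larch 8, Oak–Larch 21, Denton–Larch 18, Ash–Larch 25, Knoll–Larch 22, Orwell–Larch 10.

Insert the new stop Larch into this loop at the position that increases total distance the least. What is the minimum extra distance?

+12 miles — insert Larch between Orwell and Milton.

Insertion cost between consecutive stops i–j is d(i,Larch) + d(Larch,j) − d(i,j):
  between Milton and Oak: 8 + 21 − 13 = 16
  between Oak and Denton: 21 + 18 − 3 = 36
  between Denton and Ash: 18 + 25 − 9 = 34
  between Ash and Knoll: 25 + 22 − 27 = 20
  between Knoll and Orwell: 22 + 10 − 12 = 20
  between Orwell and Milton: 10 + 8 − 6 = 12
Cheapest insertion is between Orwell and Milton, adding 12.
New total = 70 + 12 = 82.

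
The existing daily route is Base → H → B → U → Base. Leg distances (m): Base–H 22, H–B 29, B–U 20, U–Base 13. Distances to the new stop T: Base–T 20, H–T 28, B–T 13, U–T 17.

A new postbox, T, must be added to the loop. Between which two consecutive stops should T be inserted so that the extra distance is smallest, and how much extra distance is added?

Insertion cost between consecutive stops i–j is d(i,T) + d(T,j) − d(i,j):
  between Base and H: 20 + 28 − 22 = 26
  between H and B: 28 + 13 − 29 = 12
  between B and U: 13 + 17 − 20 = 10
  between U and Base: 17 + 20 − 13 = 24
Cheapest insertion is between B and U, adding 10.
New total = 84 + 10 = 94.

+10 m — insert T between B and U.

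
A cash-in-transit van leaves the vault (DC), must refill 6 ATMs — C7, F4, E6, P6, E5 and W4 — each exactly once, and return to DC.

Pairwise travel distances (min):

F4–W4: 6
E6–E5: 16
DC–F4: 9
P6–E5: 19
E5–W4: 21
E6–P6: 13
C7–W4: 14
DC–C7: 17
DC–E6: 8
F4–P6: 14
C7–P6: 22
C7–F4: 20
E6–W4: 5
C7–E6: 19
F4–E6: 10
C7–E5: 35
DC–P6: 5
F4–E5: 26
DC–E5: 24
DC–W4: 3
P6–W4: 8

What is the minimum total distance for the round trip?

DC - C7 - F4 - E6 - P6 - E5 - W4 - DC: 17+20+10+13+19+21+3 = 103
DC - C7 - F4 - E6 - P6 - W4 - E5 - DC: 17+20+10+13+8+21+24 = 113
DC - C7 - F4 - E6 - E5 - P6 - W4 - DC: 17+20+10+16+19+8+3 = 93
DC - C7 - F4 - E6 - E5 - W4 - P6 - DC: 17+20+10+16+21+8+5 = 97
DC - C7 - F4 - E6 - W4 - P6 - E5 - DC: 17+20+10+5+8+19+24 = 103
DC - C7 - F4 - E6 - W4 - E5 - P6 - DC: 17+20+10+5+21+19+5 = 97
DC - C7 - F4 - P6 - E6 - E5 - W4 - DC: 17+20+14+13+16+21+3 = 104
DC - C7 - F4 - P6 - E6 - W4 - E5 - DC: 17+20+14+13+5+21+24 = 114
… (352 more)
DC - C7 - W4 - F4 - E6 - E5 - P6 - DC: 17+14+6+10+16+19+5 = 87  ← best
The minimum is 87.
One optimal route: DC → C7 → W4 → F4 → E6 → E5 → P6 → DC (or its reverse).

87 min — the shortest possible round trip.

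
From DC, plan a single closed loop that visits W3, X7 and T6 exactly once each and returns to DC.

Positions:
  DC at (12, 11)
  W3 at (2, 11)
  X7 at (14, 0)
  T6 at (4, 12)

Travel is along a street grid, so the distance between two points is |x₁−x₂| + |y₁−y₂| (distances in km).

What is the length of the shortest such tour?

With 3 stops there are 3!/2 = 3 distinct round trips (a route and its reverse cost the same).
DC - W3 - X7 - T6 - DC: 10+23+22+9 = 64
DC - W3 - T6 - X7 - DC: 10+3+22+13 = 48
DC - X7 - W3 - T6 - DC: 13+23+3+9 = 48
The minimum is 48.
One optimal route: DC → W3 → T6 → X7 → DC (or its reverse).

Minimum total distance: 48 km.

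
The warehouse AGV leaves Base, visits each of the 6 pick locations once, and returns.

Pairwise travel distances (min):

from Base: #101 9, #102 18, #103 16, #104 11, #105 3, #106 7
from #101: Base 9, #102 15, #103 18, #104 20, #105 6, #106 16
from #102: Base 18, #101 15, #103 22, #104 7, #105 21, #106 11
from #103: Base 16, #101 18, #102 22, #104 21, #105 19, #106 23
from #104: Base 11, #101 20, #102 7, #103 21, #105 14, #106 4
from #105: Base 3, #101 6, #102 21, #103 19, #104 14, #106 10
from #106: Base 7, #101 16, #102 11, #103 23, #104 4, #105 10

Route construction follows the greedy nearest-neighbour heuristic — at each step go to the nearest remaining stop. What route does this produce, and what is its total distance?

Nearest-neighbour total = 74 min; route Base → #105 → #101 → #102 → #104 → #106 → #103 → Base.

From Base: distances to unvisited — #105=3, #106=7, #101=9, #104=11, #103=16, #102=18. Nearest is #105 (3).
From #105: distances to unvisited — #101=6, #106=10, #104=14, #103=19, #102=21. Nearest is #101 (6).
From #101: distances to unvisited — #102=15, #106=16, #103=18, #104=20. Nearest is #102 (15).
From #102: distances to unvisited — #104=7, #106=11, #103=22. Nearest is #104 (7).
From #104: distances to unvisited — #106=4, #103=21. Nearest is #106 (4).
From #106: distances to unvisited — #103=23. Nearest is #103 (23).
Return #103→Base: 16.
Total = 3 + 6 + 15 + 7 + 4 + 23 + 16 = 74.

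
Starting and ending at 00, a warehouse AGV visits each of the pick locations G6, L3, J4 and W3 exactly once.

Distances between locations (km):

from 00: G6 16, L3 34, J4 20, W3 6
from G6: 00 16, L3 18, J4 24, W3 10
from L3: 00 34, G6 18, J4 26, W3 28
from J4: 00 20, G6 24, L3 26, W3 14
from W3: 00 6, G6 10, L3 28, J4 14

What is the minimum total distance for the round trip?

There are 12 distinct closed tours to check (reversals are equivalent).
00 → G6 → L3 → J4 → W3 → 00: 16+18+26+14+6 = 80
00 → G6 → L3 → W3 → J4 → 00: 16+18+28+14+20 = 96
00 → G6 → J4 → L3 → W3 → 00: 16+24+26+28+6 = 100
00 → G6 → J4 → W3 → L3 → 00: 16+24+14+28+34 = 116
00 → G6 → W3 → L3 → J4 → 00: 16+10+28+26+20 = 100
00 → G6 → W3 → J4 → L3 → 00: 16+10+14+26+34 = 100
00 → L3 → G6 → J4 → W3 → 00: 34+18+24+14+6 = 96
00 → L3 → G6 → W3 → J4 → 00: 34+18+10+14+20 = 96
00 → L3 → J4 → G6 → W3 → 00: 34+26+24+10+6 = 100
00 → L3 → W3 → G6 → J4 → 00: 34+28+10+24+20 = 116
00 → J4 → G6 → L3 → W3 → 00: 20+24+18+28+6 = 96
00 → J4 → L3 → G6 → W3 → 00: 20+26+18+10+6 = 80
The minimum is 80.
One optimal route: 00 → G6 → L3 → J4 → W3 → 00 (or its reverse).

80 km — the shortest possible round trip.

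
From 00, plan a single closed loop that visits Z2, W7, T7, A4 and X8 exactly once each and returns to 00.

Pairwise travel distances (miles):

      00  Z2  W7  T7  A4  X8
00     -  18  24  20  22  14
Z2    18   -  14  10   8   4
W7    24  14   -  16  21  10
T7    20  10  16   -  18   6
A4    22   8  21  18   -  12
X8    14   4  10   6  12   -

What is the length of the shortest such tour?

Minimum total distance: 80 miles.

There are 60 distinct closed tours to check (reversals are equivalent).
00-Z2-W7-T7-A4-X8-00: 18+14+16+18+12+14 = 92
00-Z2-W7-T7-X8-A4-00: 18+14+16+6+12+22 = 88
00-Z2-W7-A4-T7-X8-00: 18+14+21+18+6+14 = 91
00-Z2-W7-A4-X8-T7-00: 18+14+21+12+6+20 = 91
00-Z2-W7-X8-T7-A4-00: 18+14+10+6+18+22 = 88
00-Z2-W7-X8-A4-T7-00: 18+14+10+12+18+20 = 92
00-Z2-T7-W7-A4-X8-00: 18+10+16+21+12+14 = 91
00-Z2-T7-W7-X8-A4-00: 18+10+16+10+12+22 = 88
00-Z2-T7-A4-W7-X8-00: 18+10+18+21+10+14 = 91
00-Z2-T7-A4-X8-W7-00: 18+10+18+12+10+24 = 92
00-Z2-T7-X8-W7-A4-00: 18+10+6+10+21+22 = 87
00-Z2-T7-X8-A4-W7-00: 18+10+6+12+21+24 = 91
00-Z2-A4-W7-T7-X8-00: 18+8+21+16+6+14 = 83
00-Z2-A4-W7-X8-T7-00: 18+8+21+10+6+20 = 83
… (46 more)
00-W7-T7-X8-Z2-A4-00: 24+16+6+4+8+22 = 80  ← best
The minimum is 80.
One optimal route: 00 → W7 → T7 → X8 → Z2 → A4 → 00 (or its reverse).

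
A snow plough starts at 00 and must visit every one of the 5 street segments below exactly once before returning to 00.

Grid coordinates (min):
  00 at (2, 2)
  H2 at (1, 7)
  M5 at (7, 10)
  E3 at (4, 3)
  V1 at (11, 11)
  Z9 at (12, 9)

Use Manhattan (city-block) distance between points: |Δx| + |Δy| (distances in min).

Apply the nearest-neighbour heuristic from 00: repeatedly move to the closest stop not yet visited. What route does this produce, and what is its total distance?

44 min along 00 → E3 → H2 → M5 → V1 → Z9 → 00.

00 → [E3:3 / H2:6 / M5:13 / Z9:17 / V1:18] → E3 (3)
E3 → [H2:7 / M5:10 / Z9:14 / V1:15] → H2 (7)
H2 → [M5:9 / Z9:13 / V1:14] → M5 (9)
M5 → [V1:5 / Z9:6] → V1 (5)
V1 → [Z9:3] → Z9 (3)
Return Z9→00: 17.
Total = 3 + 7 + 9 + 5 + 3 + 17 = 44.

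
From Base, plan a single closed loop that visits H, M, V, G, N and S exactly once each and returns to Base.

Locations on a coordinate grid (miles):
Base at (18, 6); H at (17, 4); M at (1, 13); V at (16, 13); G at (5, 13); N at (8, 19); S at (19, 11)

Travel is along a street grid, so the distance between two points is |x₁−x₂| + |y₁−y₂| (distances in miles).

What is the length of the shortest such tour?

With 6 stops there are 6!/2 = 360 distinct round trips (a route and its reverse cost the same).
Base - H - M - V - G - N - S - Base: 3+25+15+11+9+19+6 = 88
Base - H - M - V - G - S - N - Base: 3+25+15+11+16+19+23 = 112
Base - H - M - V - N - G - S - Base: 3+25+15+14+9+16+6 = 88
Base - H - M - V - N - S - G - Base: 3+25+15+14+19+16+20 = 112
Base - H - M - V - S - G - N - Base: 3+25+15+5+16+9+23 = 96
Base - H - M - V - S - N - G - Base: 3+25+15+5+19+9+20 = 96
Base - H - M - G - V - N - S - Base: 3+25+4+11+14+19+6 = 82
Base - H - M - G - V - S - N - Base: 3+25+4+11+5+19+23 = 90
… (352 more)
Base - H - M - G - N - V - S - Base: 3+25+4+9+14+5+6 = 66  ← best
The minimum is 66.
One optimal route: Base → H → M → G → N → V → S → Base (or its reverse).

Minimum total distance: 66 miles.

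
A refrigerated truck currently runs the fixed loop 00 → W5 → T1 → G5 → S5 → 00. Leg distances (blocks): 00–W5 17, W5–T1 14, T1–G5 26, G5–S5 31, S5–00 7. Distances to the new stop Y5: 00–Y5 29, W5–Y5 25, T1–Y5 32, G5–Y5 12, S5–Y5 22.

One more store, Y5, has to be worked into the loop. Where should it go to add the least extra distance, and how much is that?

Adding 3 blocks by placing Y5 on the G5–S5 leg.

Insertion cost between consecutive stops i–j is d(i,Y5) + d(Y5,j) − d(i,j):
  between 00 and W5: 29 + 25 − 17 = 37
  between W5 and T1: 25 + 32 − 14 = 43
  between T1 and G5: 32 + 12 − 26 = 18
  between G5 and S5: 12 + 22 − 31 = 3
  between S5 and 00: 22 + 29 − 7 = 44
Cheapest insertion is between G5 and S5, adding 3.
New total = 95 + 3 = 98.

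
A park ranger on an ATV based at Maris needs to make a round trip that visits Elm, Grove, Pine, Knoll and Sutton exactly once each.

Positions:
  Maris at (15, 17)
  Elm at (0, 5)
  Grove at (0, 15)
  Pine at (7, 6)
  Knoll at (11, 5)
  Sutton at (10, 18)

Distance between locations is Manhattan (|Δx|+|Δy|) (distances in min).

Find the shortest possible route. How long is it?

With 5 stops there are 5!/2 = 60 distinct round trips (a route and its reverse cost the same).
Maris-Elm-Grove-Pine-Knoll-Sutton-Maris: 27+10+16+5+14+6 = 78
Maris-Elm-Grove-Pine-Sutton-Knoll-Maris: 27+10+16+15+14+16 = 98
Maris-Elm-Grove-Knoll-Pine-Sutton-Maris: 27+10+21+5+15+6 = 84
Maris-Elm-Grove-Knoll-Sutton-Pine-Maris: 27+10+21+14+15+19 = 106
Maris-Elm-Grove-Sutton-Pine-Knoll-Maris: 27+10+13+15+5+16 = 86
Maris-Elm-Grove-Sutton-Knoll-Pine-Maris: 27+10+13+14+5+19 = 88
Maris-Elm-Pine-Grove-Knoll-Sutton-Maris: 27+8+16+21+14+6 = 92
Maris-Elm-Pine-Grove-Sutton-Knoll-Maris: 27+8+16+13+14+16 = 94
Maris-Elm-Pine-Knoll-Grove-Sutton-Maris: 27+8+5+21+13+6 = 80
Maris-Elm-Pine-Knoll-Sutton-Grove-Maris: 27+8+5+14+13+17 = 84
Maris-Elm-Pine-Sutton-Grove-Knoll-Maris: 27+8+15+13+21+16 = 100
Maris-Elm-Pine-Sutton-Knoll-Grove-Maris: 27+8+15+14+21+17 = 102
Maris-Elm-Knoll-Grove-Pine-Sutton-Maris: 27+11+21+16+15+6 = 96
Maris-Elm-Knoll-Grove-Sutton-Pine-Maris: 27+11+21+13+15+19 = 106
… (46 more)
Maris-Knoll-Pine-Elm-Grove-Sutton-Maris: 16+5+8+10+13+6 = 58  ← best
The minimum is 58.
One optimal route: Maris → Knoll → Pine → Elm → Grove → Sutton → Maris (or its reverse).

Minimum total distance: 58 min.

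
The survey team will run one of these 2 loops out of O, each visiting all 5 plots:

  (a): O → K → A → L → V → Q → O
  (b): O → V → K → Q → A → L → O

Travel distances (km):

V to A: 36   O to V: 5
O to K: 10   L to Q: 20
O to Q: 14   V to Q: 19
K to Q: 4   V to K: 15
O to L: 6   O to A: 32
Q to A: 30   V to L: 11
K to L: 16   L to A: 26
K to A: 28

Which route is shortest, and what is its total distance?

(a): 10 + 28 + 26 + 11 + 19 + 14 = 108
(b): 5 + 15 + 4 + 30 + 26 + 6 = 86

86 km — (b) is the shortest.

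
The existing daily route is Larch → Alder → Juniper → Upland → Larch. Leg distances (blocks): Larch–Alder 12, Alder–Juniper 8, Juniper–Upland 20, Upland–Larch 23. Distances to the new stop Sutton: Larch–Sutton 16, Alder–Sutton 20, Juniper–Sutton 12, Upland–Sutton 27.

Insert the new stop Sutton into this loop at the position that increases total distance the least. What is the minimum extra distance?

Insertion cost between consecutive stops i–j is d(i,Sutton) + d(Sutton,j) − d(i,j):
  between Larch and Alder: 16 + 20 − 12 = 24
  between Alder and Juniper: 20 + 12 − 8 = 24
  between Juniper and Upland: 12 + 27 − 20 = 19
  between Upland and Larch: 27 + 16 − 23 = 20
Cheapest insertion is between Juniper and Upland, adding 19.
New total = 63 + 19 = 82.

+19 blocks — insert Sutton between Juniper and Upland.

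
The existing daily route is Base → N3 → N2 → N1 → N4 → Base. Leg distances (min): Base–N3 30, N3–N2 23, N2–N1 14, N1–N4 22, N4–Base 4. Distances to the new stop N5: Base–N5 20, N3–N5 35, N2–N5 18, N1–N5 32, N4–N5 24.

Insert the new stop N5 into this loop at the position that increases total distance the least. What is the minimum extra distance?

Insertion cost between consecutive stops i–j is d(i,N5) + d(N5,j) − d(i,j):
  between Base and N3: 20 + 35 − 30 = 25
  between N3 and N2: 35 + 18 − 23 = 30
  between N2 and N1: 18 + 32 − 14 = 36
  between N1 and N4: 32 + 24 − 22 = 34
  between N4 and Base: 24 + 20 − 4 = 40
Cheapest insertion is between Base and N3, adding 25.
New total = 93 + 25 = 118.

+25 min — insert N5 between Base and N3.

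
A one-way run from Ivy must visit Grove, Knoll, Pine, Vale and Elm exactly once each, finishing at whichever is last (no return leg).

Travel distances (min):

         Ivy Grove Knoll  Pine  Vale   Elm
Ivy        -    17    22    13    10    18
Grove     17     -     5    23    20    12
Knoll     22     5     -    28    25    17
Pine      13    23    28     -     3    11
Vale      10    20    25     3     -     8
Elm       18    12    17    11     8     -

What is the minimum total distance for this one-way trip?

41 min — the minimum one-way total.

There are 5! = 120 possible orderings.
Ivy → Grove → Knoll → Pine → Vale → Elm: 17+5+28+3+8 = 61
Ivy → Grove → Knoll → Pine → Elm → Vale: 17+5+28+11+8 = 69
Ivy → Grove → Knoll → Vale → Pine → Elm: 17+5+25+3+11 = 61
Ivy → Grove → Knoll → Vale → Elm → Pine: 17+5+25+8+11 = 66
Ivy → Grove → Knoll → Elm → Pine → Vale: 17+5+17+11+3 = 53
Ivy → Grove → Knoll → Elm → Vale → Pine: 17+5+17+8+3 = 50
Ivy → Grove → Pine → Knoll → Vale → Elm: 17+23+28+25+8 = 101
Ivy → Grove → Pine → Knoll → Elm → Vale: 17+23+28+17+8 = 93
Ivy → Grove → Pine → Vale → Knoll → Elm: 17+23+3+25+17 = 85
Ivy → Grove → Pine → Vale → Elm → Knoll: 17+23+3+8+17 = 68
Ivy → Grove → Pine → Elm → Knoll → Vale: 17+23+11+17+25 = 93
Ivy → Grove → Pine → Elm → Vale → Knoll: 17+23+11+8+25 = 84
Ivy → Grove → Vale → Knoll → Pine → Elm: 17+20+25+28+11 = 101
Ivy → Grove → Vale → Knoll → Elm → Pine: 17+20+25+17+11 = 90
… (106 more)
Ivy → Pine → Vale → Elm → Grove → Knoll: 13+3+8+12+5 = 41  ← best
The minimum is 41.
One shortest path: Ivy → Pine → Vale → Elm → Grove → Knoll.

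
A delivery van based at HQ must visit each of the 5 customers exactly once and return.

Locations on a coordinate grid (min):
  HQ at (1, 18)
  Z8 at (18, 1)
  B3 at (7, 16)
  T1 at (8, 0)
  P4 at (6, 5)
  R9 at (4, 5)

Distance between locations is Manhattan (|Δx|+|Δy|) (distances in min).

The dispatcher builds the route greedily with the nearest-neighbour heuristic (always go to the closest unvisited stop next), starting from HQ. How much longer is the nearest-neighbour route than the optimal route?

6 min longer than the optimal tour.

HQ: B3=8, R9=16, P4=18, T1=25, Z8=34 ⇒ B3
B3: P4=12, R9=14, T1=17, Z8=26 ⇒ P4
P4: R9=2, T1=7, Z8=16 ⇒ R9
R9: T1=9, Z8=18 ⇒ T1
T1: Z8=11 ⇒ Z8
NN route HQ → B3 → P4 → R9 → T1 → Z8 → HQ costs 76.
Optimal: HQ → B3 → Z8 → T1 → P4 → R9 → HQ costs 70 (by enumerating all 60 distinct tours).
Excess = 76 − 70 = 6.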